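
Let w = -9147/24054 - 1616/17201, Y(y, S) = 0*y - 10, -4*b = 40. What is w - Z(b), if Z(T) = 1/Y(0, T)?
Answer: -129027938/344794045 ≈ -0.37422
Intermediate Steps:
b = -10 (b = -1/4*40 = -10)
Y(y, S) = -10 (Y(y, S) = 0 - 10 = -10)
Z(T) = -1/10 (Z(T) = 1/(-10) = -1/10)
w = -65402937/137917618 (w = -9147*1/24054 - 1616*1/17201 = -3049/8018 - 1616/17201 = -65402937/137917618 ≈ -0.47422)
w - Z(b) = -65402937/137917618 - 1*(-1/10) = -65402937/137917618 + 1/10 = -129027938/344794045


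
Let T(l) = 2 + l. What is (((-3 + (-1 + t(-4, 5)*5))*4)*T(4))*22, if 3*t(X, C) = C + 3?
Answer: 4928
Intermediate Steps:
t(X, C) = 1 + C/3 (t(X, C) = (C + 3)/3 = (3 + C)/3 = 1 + C/3)
(((-3 + (-1 + t(-4, 5)*5))*4)*T(4))*22 = (((-3 + (-1 + (1 + (1/3)*5)*5))*4)*(2 + 4))*22 = (((-3 + (-1 + (1 + 5/3)*5))*4)*6)*22 = (((-3 + (-1 + (8/3)*5))*4)*6)*22 = (((-3 + (-1 + 40/3))*4)*6)*22 = (((-3 + 37/3)*4)*6)*22 = (((28/3)*4)*6)*22 = ((112/3)*6)*22 = 224*22 = 4928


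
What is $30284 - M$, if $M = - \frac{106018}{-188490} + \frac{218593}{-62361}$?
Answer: $\frac{972692881352}{32115915} \approx 30287.0$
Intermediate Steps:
$M = - \frac{94511492}{32115915}$ ($M = \left(-106018\right) \left(- \frac{1}{188490}\right) + 218593 \left(- \frac{1}{62361}\right) = \frac{869}{1545} - \frac{218593}{62361} = - \frac{94511492}{32115915} \approx -2.9428$)
$30284 - M = 30284 - - \frac{94511492}{32115915} = 30284 + \frac{94511492}{32115915} = \frac{972692881352}{32115915}$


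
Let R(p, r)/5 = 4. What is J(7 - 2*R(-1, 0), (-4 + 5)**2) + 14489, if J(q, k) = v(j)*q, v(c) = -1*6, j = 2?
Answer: 14687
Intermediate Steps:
R(p, r) = 20 (R(p, r) = 5*4 = 20)
v(c) = -6
J(q, k) = -6*q
J(7 - 2*R(-1, 0), (-4 + 5)**2) + 14489 = -6*(7 - 2*20) + 14489 = -6*(7 - 40) + 14489 = -6*(-33) + 14489 = 198 + 14489 = 14687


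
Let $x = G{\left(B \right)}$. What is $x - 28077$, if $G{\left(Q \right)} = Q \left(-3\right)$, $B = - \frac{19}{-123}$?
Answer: $- \frac{1151176}{41} \approx -28077.0$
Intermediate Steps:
$B = \frac{19}{123}$ ($B = \left(-19\right) \left(- \frac{1}{123}\right) = \frac{19}{123} \approx 0.15447$)
$G{\left(Q \right)} = - 3 Q$
$x = - \frac{19}{41}$ ($x = \left(-3\right) \frac{19}{123} = - \frac{19}{41} \approx -0.46341$)
$x - 28077 = - \frac{19}{41} - 28077 = - \frac{1151176}{41}$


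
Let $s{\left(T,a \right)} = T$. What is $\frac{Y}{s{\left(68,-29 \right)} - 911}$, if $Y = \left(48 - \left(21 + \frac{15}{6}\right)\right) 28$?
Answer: $- \frac{686}{843} \approx -0.81376$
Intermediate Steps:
$Y = 686$ ($Y = \left(48 - \frac{47}{2}\right) 28 = \frac{49}{2} \cdot 28 = 686$)
$\frac{Y}{s{\left(68,-29 \right)} - 911} = \frac{686}{68 - 911} = \frac{686}{-843} = 686 \left(- \frac{1}{843}\right) = - \frac{686}{843}$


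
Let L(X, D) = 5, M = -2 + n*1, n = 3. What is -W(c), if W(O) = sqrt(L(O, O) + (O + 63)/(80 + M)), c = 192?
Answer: -2*sqrt(165)/9 ≈ -2.8545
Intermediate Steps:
M = 1 (M = -2 + 3*1 = -2 + 3 = 1)
W(O) = sqrt(52/9 + O/81) (W(O) = sqrt(5 + (O + 63)/(80 + 1)) = sqrt(5 + (63 + O)/81) = sqrt(5 + (63 + O)*(1/81)) = sqrt(5 + (7/9 + O/81)) = sqrt(52/9 + O/81))
-W(c) = -sqrt(468 + 192)/9 = -sqrt(660)/9 = -2*sqrt(165)/9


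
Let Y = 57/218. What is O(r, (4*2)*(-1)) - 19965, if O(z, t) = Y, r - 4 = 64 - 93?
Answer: -4352313/218 ≈ -19965.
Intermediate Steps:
Y = 57/218 (Y = 57*(1/218) = 57/218 ≈ 0.26147)
r = -25 (r = 4 + (64 - 93) = 4 - 29 = -25)
O(z, t) = 57/218
O(r, (4*2)*(-1)) - 19965 = 57/218 - 19965 = -4352313/218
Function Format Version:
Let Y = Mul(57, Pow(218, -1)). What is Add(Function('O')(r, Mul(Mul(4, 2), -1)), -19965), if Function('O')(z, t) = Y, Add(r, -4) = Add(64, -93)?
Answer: Rational(-4352313, 218) ≈ -19965.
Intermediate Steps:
Y = Rational(57, 218) (Y = Mul(57, Rational(1, 218)) = Rational(57, 218) ≈ 0.26147)
r = -25 (r = Add(4, Add(64, -93)) = Add(4, -29) = -25)
Function('O')(z, t) = Rational(57, 218)
Add(Function('O')(r, Mul(Mul(4, 2), -1)), -19965) = Add(Rational(57, 218), -19965) = Rational(-4352313, 218)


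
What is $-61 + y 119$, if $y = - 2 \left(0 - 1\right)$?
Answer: $177$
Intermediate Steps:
$y = 2$ ($y = \left(-2\right) \left(-1\right) = 2$)
$-61 + y 119 = -61 + 2 \cdot 119 = -61 + 238 = 177$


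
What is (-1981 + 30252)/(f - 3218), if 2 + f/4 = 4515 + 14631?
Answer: 28271/73358 ≈ 0.38538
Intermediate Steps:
f = 76576 (f = -8 + 4*(4515 + 14631) = -8 + 4*19146 = -8 + 76584 = 76576)
(-1981 + 30252)/(f - 3218) = (-1981 + 30252)/(76576 - 3218) = 28271/73358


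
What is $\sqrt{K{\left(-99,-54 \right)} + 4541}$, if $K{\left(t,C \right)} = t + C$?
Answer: $2 \sqrt{1097} \approx 66.242$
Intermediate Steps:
$K{\left(t,C \right)} = C + t$
$\sqrt{K{\left(-99,-54 \right)} + 4541} = \sqrt{\left(-54 - 99\right) + 4541} = \sqrt{-153 + 4541} = \sqrt{4388} = 2 \sqrt{1097}$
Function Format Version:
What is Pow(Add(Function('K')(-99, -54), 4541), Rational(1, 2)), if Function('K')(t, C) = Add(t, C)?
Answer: Mul(2, Pow(1097, Rational(1, 2))) ≈ 66.242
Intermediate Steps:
Function('K')(t, C) = Add(C, t)
Pow(Add(Function('K')(-99, -54), 4541), Rational(1, 2)) = Pow(Add(Add(-54, -99), 4541), Rational(1, 2)) = Pow(Add(-153, 4541), Rational(1, 2)) = Pow(4388, Rational(1, 2)) = Mul(2, Pow(1097, Rational(1, 2)))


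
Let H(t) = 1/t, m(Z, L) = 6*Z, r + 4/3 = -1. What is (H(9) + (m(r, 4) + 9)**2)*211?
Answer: 47686/9 ≈ 5298.4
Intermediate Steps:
r = -7/3 (r = -4/3 - 1 = -7/3 ≈ -2.3333)
(H(9) + (m(r, 4) + 9)**2)*211 = (1/9 + (6*(-7/3) + 9)**2)*211 = (1/9 + (-14 + 9)**2)*211 = (1/9 + (-5)**2)*211 = (1/9 + 25)*211 = (226/9)*211 = 47686/9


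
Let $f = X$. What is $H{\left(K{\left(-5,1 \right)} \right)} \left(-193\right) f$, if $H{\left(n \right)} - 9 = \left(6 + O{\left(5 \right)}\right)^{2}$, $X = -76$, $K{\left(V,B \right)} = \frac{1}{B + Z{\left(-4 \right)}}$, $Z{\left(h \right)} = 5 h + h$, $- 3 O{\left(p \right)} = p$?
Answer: $\frac{3667000}{9} \approx 4.0744 \cdot 10^{5}$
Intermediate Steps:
$O{\left(p \right)} = - \frac{p}{3}$
$Z{\left(h \right)} = 6 h$
$K{\left(V,B \right)} = \frac{1}{-24 + B}$ ($K{\left(V,B \right)} = \frac{1}{B + 6 \left(-4\right)} = \frac{1}{B - 24} = \frac{1}{-24 + B}$)
$H{\left(n \right)} = \frac{250}{9}$ ($H{\left(n \right)} = 9 + \left(6 - \frac{5}{3}\right)^{2} = 9 + \left(\frac{13}{3}\right)^{2} = 9 + \frac{169}{9} = \frac{250}{9}$)
$f = -76$
$H{\left(K{\left(-5,1 \right)} \right)} \left(-193\right) f = \frac{250}{9} \left(-193\right) \left(-76\right) = \left(- \frac{48250}{9}\right) \left(-76\right) = \frac{3667000}{9}$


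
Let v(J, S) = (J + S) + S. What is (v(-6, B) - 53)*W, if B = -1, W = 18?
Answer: -1098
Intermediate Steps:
v(J, S) = J + 2*S
(v(-6, B) - 53)*W = ((-6 + 2*(-1)) - 53)*18 = ((-6 - 2) - 53)*18 = (-8 - 53)*18 = -61*18 = -1098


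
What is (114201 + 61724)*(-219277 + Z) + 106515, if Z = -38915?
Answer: -45422321085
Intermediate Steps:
(114201 + 61724)*(-219277 + Z) + 106515 = (114201 + 61724)*(-219277 - 38915) + 106515 = 175925*(-258192) + 106515 = -45422427600 + 106515 = -45422321085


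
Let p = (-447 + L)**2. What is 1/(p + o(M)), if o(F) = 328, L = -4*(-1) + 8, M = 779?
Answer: 1/189553 ≈ 5.2756e-6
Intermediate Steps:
L = 12 (L = 4 + 8 = 12)
p = 189225 (p = (-447 + 12)**2 = (-435)**2 = 189225)
1/(p + o(M)) = 1/(189225 + 328) = 1/189553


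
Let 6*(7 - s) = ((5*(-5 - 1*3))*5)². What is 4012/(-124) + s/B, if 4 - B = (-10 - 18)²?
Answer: -1727671/72540 ≈ -23.817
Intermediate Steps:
B = -780 (B = 4 - (-10 - 18)² = 4 - 1*(-28)² = 4 - 1*784 = 4 - 784 = -780)
s = -19979/3 (s = 7 - 625*(-5 - 1*3)²/6 = 7 - 625*(-5 - 3)²/6 = 7 - ((5*(-8))*5)²/6 = 7 - (-40*5)²/6 = 7 - ⅙*(-200)² = 7 - ⅙*40000 = 7 - 20000/3 = -19979/3 ≈ -6659.7)
4012/(-124) + s/B = 4012/(-124) - 19979/3/(-780) = 4012*(-1/124) - 19979/3*(-1/780) = -1003/31 + 19979/2340 = -1727671/72540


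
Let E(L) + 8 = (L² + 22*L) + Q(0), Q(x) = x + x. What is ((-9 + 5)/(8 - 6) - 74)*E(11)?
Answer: -26980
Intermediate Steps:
Q(x) = 2*x
E(L) = -8 + L² + 22*L (E(L) = -8 + ((L² + 22*L) + 2*0) = -8 + ((L² + 22*L) + 0) = -8 + (L² + 22*L) = -8 + L² + 22*L)
((-9 + 5)/(8 - 6) - 74)*E(11) = ((-9 + 5)/(8 - 6) - 74)*(-8 + 11² + 22*11) = (-4/2 - 74)*(-8 + 121 + 242) = (-4*½ - 74)*355 = (-2 - 74)*355 = -76*355 = -26980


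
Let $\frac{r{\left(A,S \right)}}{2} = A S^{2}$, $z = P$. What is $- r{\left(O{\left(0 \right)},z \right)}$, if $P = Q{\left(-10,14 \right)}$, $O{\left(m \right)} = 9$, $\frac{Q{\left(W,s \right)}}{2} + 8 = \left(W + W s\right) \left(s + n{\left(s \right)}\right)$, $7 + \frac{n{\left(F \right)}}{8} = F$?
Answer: $-7950100608$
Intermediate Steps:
$n{\left(F \right)} = -56 + 8 F$
$Q{\left(W,s \right)} = -16 + 2 \left(-56 + 9 s\right) \left(W + W s\right)$ ($Q{\left(W,s \right)} = -16 + 2 \left(W + W s\right) \left(s + \left(-56 + 8 s\right)\right) = -16 + 2 \left(W + W s\right) \left(-56 + 9 s\right) = -16 + 2 \left(-56 + 9 s\right) \left(W + W s\right)$)
$P = -21016$ ($P = -16 - -1120 - \left(-940\right) 14 + 18 \left(-10\right) 14^{2} = -16 + 1120 + 13160 + 18 \left(-10\right) 196 = -16 + 1120 + 13160 - 35280 = -21016$)
$z = -21016$
$r{\left(A,S \right)} = 2 A S^{2}$
$- r{\left(O{\left(0 \right)},z \right)} = - 2 \cdot 9 \left(-21016\right)^{2} = - 2 \cdot 9 \cdot 441672256 = \left(-1\right) 7950100608 = -7950100608$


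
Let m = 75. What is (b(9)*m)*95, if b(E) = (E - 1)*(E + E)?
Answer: 1026000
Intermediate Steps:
b(E) = 2*E*(-1 + E) (b(E) = (-1 + E)*(2*E) = 2*E*(-1 + E))
(b(9)*m)*95 = ((2*9*(-1 + 9))*75)*95 = ((2*9*8)*75)*95 = (144*75)*95 = 10800*95 = 1026000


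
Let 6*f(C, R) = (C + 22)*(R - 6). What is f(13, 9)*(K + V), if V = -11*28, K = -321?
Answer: -22015/2 ≈ -11008.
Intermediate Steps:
f(C, R) = (-6 + R)*(22 + C)/6 (f(C, R) = ((C + 22)*(R - 6))/6 = ((22 + C)*(-6 + R))/6 = ((-6 + R)*(22 + C))/6 = (-6 + R)*(22 + C)/6)
V = -308
f(13, 9)*(K + V) = (-22 - 1*13 + (11/3)*9 + (1/6)*13*9)*(-321 - 308) = (-22 - 13 + 33 + 39/2)*(-629) = (35/2)*(-629) = -22015/2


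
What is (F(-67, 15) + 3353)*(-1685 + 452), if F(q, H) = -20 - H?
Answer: -4091094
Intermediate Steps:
(F(-67, 15) + 3353)*(-1685 + 452) = ((-20 - 1*15) + 3353)*(-1685 + 452) = ((-20 - 15) + 3353)*(-1233) = (-35 + 3353)*(-1233) = 3318*(-1233) = -4091094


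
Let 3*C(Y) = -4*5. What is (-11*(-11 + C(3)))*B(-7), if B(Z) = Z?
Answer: -4081/3 ≈ -1360.3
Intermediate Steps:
C(Y) = -20/3 (C(Y) = (-4*5)/3 = (1/3)*(-20) = -20/3)
(-11*(-11 + C(3)))*B(-7) = -11*(-11 - 20/3)*(-7) = -11*(-53/3)*(-7) = (583/3)*(-7) = -4081/3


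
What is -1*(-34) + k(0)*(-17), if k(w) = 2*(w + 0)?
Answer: 34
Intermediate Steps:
k(w) = 2*w
-1*(-34) + k(0)*(-17) = -1*(-34) + (2*0)*(-17) = 34 + 0*(-17) = 34 + 0 = 34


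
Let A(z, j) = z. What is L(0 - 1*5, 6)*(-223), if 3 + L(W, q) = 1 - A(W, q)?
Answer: -669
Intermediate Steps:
L(W, q) = -2 - W (L(W, q) = -3 + (1 - W) = -2 - W)
L(0 - 1*5, 6)*(-223) = (-2 - (0 - 1*5))*(-223) = (-2 - (0 - 5))*(-223) = (-2 - 1*(-5))*(-223) = (-2 + 5)*(-223) = 3*(-223) = -669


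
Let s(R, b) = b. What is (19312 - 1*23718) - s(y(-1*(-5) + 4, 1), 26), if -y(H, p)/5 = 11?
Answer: -4432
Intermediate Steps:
y(H, p) = -55 (y(H, p) = -5*11 = -55)
(19312 - 1*23718) - s(y(-1*(-5) + 4, 1), 26) = (19312 - 1*23718) - 1*26 = (19312 - 23718) - 26 = -4406 - 26 = -4432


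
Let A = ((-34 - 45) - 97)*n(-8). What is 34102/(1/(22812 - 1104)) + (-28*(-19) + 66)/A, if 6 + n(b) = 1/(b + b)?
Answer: 789885393070/1067 ≈ 7.4029e+8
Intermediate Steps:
n(b) = -6 + 1/(2*b) (n(b) = -6 + 1/(b + b) = -6 + 1/(2*b))
A = 1067 (A = ((-34 - 45) - 97)*(-6 + (½)/(-8)) = (-79 - 97)*(-6 + (½)*(-⅛)) = -176*(-6 - 1/16) = -176*(-97/16) = 1067)
34102/(1/(22812 - 1104)) + (-28*(-19) + 66)/A = 34102/(1/(22812 - 1104)) + (-28*(-19) + 66)/1067 = 34102/(1/21708) + (532 + 66)*(1/1067) = 34102/(1/21708) + 598*(1/1067) = 34102*21708 + 598/1067 = 740286216 + 598/1067 = 789885393070/1067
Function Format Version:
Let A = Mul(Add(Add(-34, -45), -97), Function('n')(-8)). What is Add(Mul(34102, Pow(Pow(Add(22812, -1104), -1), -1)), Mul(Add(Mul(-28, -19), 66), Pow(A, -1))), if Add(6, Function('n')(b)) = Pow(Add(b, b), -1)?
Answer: Rational(789885393070, 1067) ≈ 7.4029e+8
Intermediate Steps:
Function('n')(b) = Add(-6, Mul(Rational(1, 2), Pow(b, -1))) (Function('n')(b) = Add(-6, Pow(Add(b, b), -1)) = Add(-6, Pow(Mul(2, b), -1)) = Add(-6, Mul(Rational(1, 2), Pow(b, -1))))
A = 1067 (A = Mul(Add(Add(-34, -45), -97), Add(-6, Mul(Rational(1, 2), Pow(-8, -1)))) = Mul(Add(-79, -97), Add(-6, Mul(Rational(1, 2), Rational(-1, 8)))) = Mul(-176, Add(-6, Rational(-1, 16))) = Mul(-176, Rational(-97, 16)) = 1067)
Add(Mul(34102, Pow(Pow(Add(22812, -1104), -1), -1)), Mul(Add(Mul(-28, -19), 66), Pow(A, -1))) = Add(Mul(34102, Pow(Pow(Add(22812, -1104), -1), -1)), Mul(Add(Mul(-28, -19), 66), Pow(1067, -1))) = Add(Mul(34102, Pow(Pow(21708, -1), -1)), Mul(Add(532, 66), Rational(1, 1067))) = Add(Mul(34102, Pow(Rational(1, 21708), -1)), Mul(598, Rational(1, 1067))) = Add(Mul(34102, 21708), Rational(598, 1067)) = Add(740286216, Rational(598, 1067)) = Rational(789885393070, 1067)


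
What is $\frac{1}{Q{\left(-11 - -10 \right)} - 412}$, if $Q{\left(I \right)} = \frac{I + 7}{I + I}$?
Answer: $- \frac{1}{415} \approx -0.0024096$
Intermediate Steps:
$Q{\left(I \right)} = \frac{7 + I}{2 I}$
$\frac{1}{Q{\left(-11 - -10 \right)} - 412} = \frac{1}{\frac{7 - 1}{2 \left(-11 - -10\right)} - 412} = \frac{1}{\frac{7 + \left(-11 + 10\right)}{2 \left(-11 + 10\right)} - 412} = \frac{1}{\frac{7 - 1}{2 \left(-1\right)} - 412} = \frac{1}{\frac{1}{2} \left(-1\right) 6 - 412} = \frac{1}{-3 - 412} = \frac{1}{-415} = - \frac{1}{415}$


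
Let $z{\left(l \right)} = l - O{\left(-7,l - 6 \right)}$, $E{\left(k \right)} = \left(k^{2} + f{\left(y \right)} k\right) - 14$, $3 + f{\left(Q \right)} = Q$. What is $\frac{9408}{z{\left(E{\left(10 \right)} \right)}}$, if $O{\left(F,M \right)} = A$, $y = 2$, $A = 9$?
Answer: $\frac{9408}{67} \approx 140.42$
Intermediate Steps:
$O{\left(F,M \right)} = 9$
$f{\left(Q \right)} = -3 + Q$
$E{\left(k \right)} = -14 + k^{2} - k$ ($E{\left(k \right)} = \left(k^{2} + \left(-3 + 2\right) k\right) - 14 = \left(k^{2} - k\right) - 14 = -14 + k^{2} - k$)
$z{\left(l \right)} = -9 + l$ ($z{\left(l \right)} = l - 9 = -9 + l$)
$\frac{9408}{z{\left(E{\left(10 \right)} \right)}} = \frac{9408}{-9 - \left(24 - 100\right)} = \frac{9408}{-9 - -76} = \frac{9408}{-9 + 76} = \frac{9408}{67}$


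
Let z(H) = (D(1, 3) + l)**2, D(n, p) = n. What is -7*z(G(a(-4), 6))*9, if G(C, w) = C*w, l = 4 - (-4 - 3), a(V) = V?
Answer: -9072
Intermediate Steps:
l = 11 (l = 4 - 1*(-7) = 4 + 7 = 11)
z(H) = 144 (z(H) = (1 + 11)**2 = 12**2 = 144)
-7*z(G(a(-4), 6))*9 = -7*144*9 = -1008*9 = -9072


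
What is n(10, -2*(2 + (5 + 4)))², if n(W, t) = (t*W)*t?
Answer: 23425600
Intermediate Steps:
n(W, t) = W*t² (n(W, t) = (W*t)*t = W*t²)
n(10, -2*(2 + (5 + 4)))² = (10*(-2*(2 + (5 + 4)))²)² = (10*(-2*(2 + 9))²)² = (10*(-2*11)²)² = (10*(-22)²)² = (10*484)² = 4840² = 23425600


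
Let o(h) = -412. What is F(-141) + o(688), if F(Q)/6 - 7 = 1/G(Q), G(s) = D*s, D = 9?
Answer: -156512/423 ≈ -370.00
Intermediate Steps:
G(s) = 9*s
F(Q) = 42 + 2/(3*Q) (F(Q) = 42 + 6/((9*Q)) = 42 + 6*(1/(9*Q)) = 42 + 2/(3*Q))
F(-141) + o(688) = (42 + (2/3)/(-141)) - 412 = (42 + (2/3)*(-1/141)) - 412 = (42 - 2/423) - 412 = 17764/423 - 412 = -156512/423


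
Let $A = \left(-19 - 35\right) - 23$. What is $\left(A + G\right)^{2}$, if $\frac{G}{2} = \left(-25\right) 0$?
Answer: $5929$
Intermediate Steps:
$G = 0$ ($G = 2 \left(\left(-25\right) 0\right) = 2 \cdot 0 = 0$)
$A = -77$ ($A = \left(-19 - 35\right) - 23 = -54 - 23 = -77$)
$\left(A + G\right)^{2} = \left(-77 + 0\right)^{2} = \left(-77\right)^{2} = 5929$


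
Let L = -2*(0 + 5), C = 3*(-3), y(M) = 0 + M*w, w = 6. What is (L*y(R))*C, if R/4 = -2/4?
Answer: -1080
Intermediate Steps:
R = -2 (R = 4*(-2/4) = 4*(-2*¼) = 4*(-½) = -2)
y(M) = 6*M (y(M) = 0 + M*6 = 0 + 6*M = 6*M)
C = -9
L = -10 (L = -2*5 = -10)
(L*y(R))*C = -60*(-2)*(-9) = -10*(-12)*(-9) = 120*(-9) = -1080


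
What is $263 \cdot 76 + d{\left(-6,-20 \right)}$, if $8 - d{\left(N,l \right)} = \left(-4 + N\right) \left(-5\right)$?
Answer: $19946$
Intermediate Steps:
$d{\left(N,l \right)} = -12 + 5 N$ ($d{\left(N,l \right)} = 8 - \left(-4 + N\right) \left(-5\right) = 8 - \left(20 - 5 N\right) = 8 + \left(-20 + 5 N\right) = -12 + 5 N$)
$263 \cdot 76 + d{\left(-6,-20 \right)} = 263 \cdot 76 + \left(-12 + 5 \left(-6\right)\right) = 19988 - 42 = 19946$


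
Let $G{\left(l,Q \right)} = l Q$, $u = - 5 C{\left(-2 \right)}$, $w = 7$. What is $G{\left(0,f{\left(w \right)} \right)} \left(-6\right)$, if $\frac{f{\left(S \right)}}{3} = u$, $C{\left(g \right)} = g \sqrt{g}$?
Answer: $0$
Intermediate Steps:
$C{\left(g \right)} = g^{\frac{3}{2}}$
$u = 10 i \sqrt{2}$ ($u = - 5 \left(-2\right)^{\frac{3}{2}} = - 5 \left(- 2 i \sqrt{2}\right) = 10 i \sqrt{2} \approx 14.142 i$)
$f{\left(S \right)} = 30 i \sqrt{2}$ ($f{\left(S \right)} = 3 \cdot 10 i \sqrt{2} = 30 i \sqrt{2}$)
$G{\left(l,Q \right)} = Q l$
$G{\left(0,f{\left(w \right)} \right)} \left(-6\right) = 30 i \sqrt{2} \cdot 0 \left(-6\right) = 0 \left(-6\right) = 0$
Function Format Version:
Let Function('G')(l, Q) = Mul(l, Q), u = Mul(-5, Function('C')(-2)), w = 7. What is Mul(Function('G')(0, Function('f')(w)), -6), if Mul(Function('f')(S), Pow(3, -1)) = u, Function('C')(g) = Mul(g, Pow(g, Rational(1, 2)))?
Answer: 0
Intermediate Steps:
Function('C')(g) = Pow(g, Rational(3, 2))
u = Mul(10, I, Pow(2, Rational(1, 2))) (u = Mul(-5, Pow(-2, Rational(3, 2))) = Mul(-5, Mul(-2, I, Pow(2, Rational(1, 2)))) = Mul(10, I, Pow(2, Rational(1, 2))) ≈ Mul(14.142, I))
Function('f')(S) = Mul(30, I, Pow(2, Rational(1, 2))) (Function('f')(S) = Mul(3, Mul(10, I, Pow(2, Rational(1, 2)))) = Mul(30, I, Pow(2, Rational(1, 2))))
Function('G')(l, Q) = Mul(Q, l)
Mul(Function('G')(0, Function('f')(w)), -6) = Mul(Mul(Mul(30, I, Pow(2, Rational(1, 2))), 0), -6) = Mul(0, -6) = 0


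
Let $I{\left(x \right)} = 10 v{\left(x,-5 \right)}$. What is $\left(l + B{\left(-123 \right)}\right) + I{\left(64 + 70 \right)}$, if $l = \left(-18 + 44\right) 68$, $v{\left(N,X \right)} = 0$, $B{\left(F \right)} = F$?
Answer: $1645$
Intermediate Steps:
$l = 1768$ ($l = 26 \cdot 68 = 1768$)
$I{\left(x \right)} = 0$ ($I{\left(x \right)} = 10 \cdot 0 = 0$)
$\left(l + B{\left(-123 \right)}\right) + I{\left(64 + 70 \right)} = \left(1768 - 123\right) + 0 = 1645 + 0 = 1645$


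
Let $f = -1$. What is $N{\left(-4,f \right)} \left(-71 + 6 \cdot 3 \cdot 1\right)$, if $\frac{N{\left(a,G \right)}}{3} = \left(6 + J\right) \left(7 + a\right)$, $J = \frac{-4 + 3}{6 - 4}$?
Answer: $- \frac{5247}{2} \approx -2623.5$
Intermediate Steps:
$J = - \frac{1}{2} \approx -0.5$
$N{\left(a,G \right)} = \frac{231}{2} + \frac{33 a}{2}$ ($N{\left(a,G \right)} = 3 \left(6 - \frac{1}{2}\right) \left(7 + a\right) = 3 \frac{11 \left(7 + a\right)}{2} = 3 \left(\frac{77}{2} + \frac{11 a}{2}\right) = \frac{231}{2} + \frac{33 a}{2}$)
$N{\left(-4,f \right)} \left(-71 + 6 \cdot 3 \cdot 1\right) = \left(\frac{231}{2} + \frac{33}{2} \left(-4\right)\right) \left(-71 + 6 \cdot 3 \cdot 1\right) = \left(\frac{231}{2} - 66\right) \left(-71 + 18 \cdot 1\right) = \frac{99 \left(-71 + 18\right)}{2} = \frac{99}{2} \left(-53\right) = - \frac{5247}{2}$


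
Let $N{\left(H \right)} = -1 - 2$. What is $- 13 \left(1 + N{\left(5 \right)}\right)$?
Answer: $26$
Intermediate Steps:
$N{\left(H \right)} = -3$ ($N{\left(H \right)} = -1 - 2 = -3$)
$- 13 \left(1 + N{\left(5 \right)}\right) = - 13 \left(1 - 3\right) = \left(-13\right) \left(-2\right) = 26$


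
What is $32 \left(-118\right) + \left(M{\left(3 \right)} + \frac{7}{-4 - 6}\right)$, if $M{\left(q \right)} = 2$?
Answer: $- \frac{37747}{10} \approx -3774.7$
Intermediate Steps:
$32 \left(-118\right) + \left(M{\left(3 \right)} + \frac{7}{-4 - 6}\right) = 32 \left(-118\right) + \left(2 + \frac{7}{-4 - 6}\right) = -3776 + \left(2 + \frac{7}{-10}\right) = -3776 + \left(2 + 7 \left(- \frac{1}{10}\right)\right) = -3776 + \left(2 - \frac{7}{10}\right) = -3776 + \frac{13}{10} = - \frac{37747}{10}$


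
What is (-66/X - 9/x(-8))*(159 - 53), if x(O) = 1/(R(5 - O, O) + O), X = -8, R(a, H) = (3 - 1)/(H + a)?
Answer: 81249/10 ≈ 8124.9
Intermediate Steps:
R(a, H) = 2/(H + a)
x(O) = 1/(⅖ + O) (x(O) = 1/(2/(O + (5 - O)) + O) = 1/(2/5 + O) = 1/(2*(⅕) + O) = 1/(⅖ + O))
(-66/X - 9/x(-8))*(159 - 53) = (-66/(-8) - 9/(5/(2 + 5*(-8))))*(159 - 53) = (-66*(-⅛) - 9/(5/(2 - 40)))*106 = (33/4 - 9/(5/(-38)))*106 = (33/4 - 9/(5*(-1/38)))*106 = (33/4 - 9/(-5/38))*106 = (33/4 - 9*(-38/5))*106 = (33/4 + 342/5)*106 = (1533/20)*106 = 81249/10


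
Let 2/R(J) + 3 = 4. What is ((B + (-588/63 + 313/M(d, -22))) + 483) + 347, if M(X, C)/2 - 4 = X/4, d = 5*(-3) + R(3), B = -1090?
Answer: -182/3 ≈ -60.667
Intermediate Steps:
R(J) = 2 (R(J) = 2/(-3 + 4) = 2/1 = 2*1 = 2)
d = -13 (d = 5*(-3) + 2 = -15 + 2 = -13)
M(X, C) = 8 + X/2 (M(X, C) = 8 + 2*(X/4) = 8 + X/2)
((B + (-588/63 + 313/M(d, -22))) + 483) + 347 = ((-1090 + (-588/63 + 313/(8 + (½)*(-13)))) + 483) + 347 = ((-1090 + (-588*1/63 + 313/(8 - 13/2))) + 483) + 347 = ((-1090 + (-28/3 + 313/(3/2))) + 483) + 347 = ((-1090 + (-28/3 + 313*(⅔))) + 483) + 347 = ((-1090 + (-28/3 + 626/3)) + 483) + 347 = ((-1090 + 598/3) + 483) + 347 = (-2672/3 + 483) + 347 = -1223/3 + 347 = -182/3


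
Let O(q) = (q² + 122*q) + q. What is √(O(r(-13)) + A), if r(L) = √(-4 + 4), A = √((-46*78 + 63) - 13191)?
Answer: 4179^(¼)*(1 + I) ≈ 8.0402 + 8.0402*I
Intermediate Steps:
A = 2*I*√4179 (A = √((-3588 + 63) - 13191) = √(-3525 - 13191) = √(-16716) = 2*I*√4179 ≈ 129.29*I)
r(L) = 0 (r(L) = √0 = 0)
O(q) = q² + 123*q
√(O(r(-13)) + A) = √(0*(123 + 0) + 2*I*√4179) = √(0*123 + 2*I*√4179) = √(0 + 2*I*√4179) = √(2*I*√4179) = √2*4179^(¼)*√I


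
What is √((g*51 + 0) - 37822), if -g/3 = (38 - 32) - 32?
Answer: 2*I*√8461 ≈ 183.97*I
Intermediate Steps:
g = 78 (g = -3*((38 - 32) - 32) = -3*(6 - 32) = -3*(-26) = 78)
√((g*51 + 0) - 37822) = √((78*51 + 0) - 37822) = √((3978 + 0) - 37822) = √(3978 - 37822) = √(-33844) = 2*I*√8461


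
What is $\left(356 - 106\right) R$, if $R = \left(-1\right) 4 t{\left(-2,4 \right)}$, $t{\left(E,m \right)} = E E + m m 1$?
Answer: $-20000$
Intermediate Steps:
$t{\left(E,m \right)} = E^{2} + m^{2}$ ($t{\left(E,m \right)} = E^{2} + m^{2} \cdot 1 = E^{2} + m^{2}$)
$R = -80$ ($R = \left(-1\right) 4 \left(\left(-2\right)^{2} + 4^{2}\right) = - 4 \left(4 + 16\right) = \left(-4\right) 20 = -80$)
$\left(356 - 106\right) R = \left(356 - 106\right) \left(-80\right) = 250 \left(-80\right) = -20000$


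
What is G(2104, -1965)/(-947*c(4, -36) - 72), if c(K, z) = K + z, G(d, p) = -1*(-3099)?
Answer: 3099/30232 ≈ 0.10251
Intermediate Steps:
G(d, p) = 3099
G(2104, -1965)/(-947*c(4, -36) - 72) = 3099/(-947*(4 - 36) - 72) = 3099/(-947*(-32) - 72) = 3099/(30304 - 72) = 3099/30232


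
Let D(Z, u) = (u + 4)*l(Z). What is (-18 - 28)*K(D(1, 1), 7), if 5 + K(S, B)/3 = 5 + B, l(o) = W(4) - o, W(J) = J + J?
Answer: -966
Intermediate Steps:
W(J) = 2*J
l(o) = 8 - o (l(o) = 2*4 - o = 8 - o)
D(Z, u) = (4 + u)*(8 - Z) (D(Z, u) = (u + 4)*(8 - Z) = (4 + u)*(8 - Z))
K(S, B) = 3*B (K(S, B) = -15 + 3*(5 + B) = -15 + (15 + 3*B) = 3*B)
(-18 - 28)*K(D(1, 1), 7) = (-18 - 28)*(3*7) = -46*21 = -966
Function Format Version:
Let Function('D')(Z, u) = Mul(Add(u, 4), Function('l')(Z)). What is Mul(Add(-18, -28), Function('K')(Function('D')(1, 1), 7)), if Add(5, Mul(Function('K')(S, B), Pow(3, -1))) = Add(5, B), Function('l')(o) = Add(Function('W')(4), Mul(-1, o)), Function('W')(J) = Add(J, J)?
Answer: -966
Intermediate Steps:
Function('W')(J) = Mul(2, J)
Function('l')(o) = Add(8, Mul(-1, o)) (Function('l')(o) = Add(Mul(2, 4), Mul(-1, o)) = Add(8, Mul(-1, o)))
Function('D')(Z, u) = Mul(Add(4, u), Add(8, Mul(-1, Z))) (Function('D')(Z, u) = Mul(Add(u, 4), Add(8, Mul(-1, Z))) = Mul(Add(4, u), Add(8, Mul(-1, Z))))
Function('K')(S, B) = Mul(3, B) (Function('K')(S, B) = Add(-15, Mul(3, Add(5, B))) = Add(-15, Add(15, Mul(3, B))) = Mul(3, B))
Mul(Add(-18, -28), Function('K')(Function('D')(1, 1), 7)) = Mul(Add(-18, -28), Mul(3, 7)) = Mul(-46, 21) = -966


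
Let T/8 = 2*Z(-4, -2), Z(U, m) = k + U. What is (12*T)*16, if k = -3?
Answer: -21504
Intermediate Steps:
Z(U, m) = -3 + U
T = -112 (T = 8*(2*(-3 - 4)) = 8*(2*(-7)) = 8*(-14) = -112)
(12*T)*16 = (12*(-112))*16 = -1344*16 = -21504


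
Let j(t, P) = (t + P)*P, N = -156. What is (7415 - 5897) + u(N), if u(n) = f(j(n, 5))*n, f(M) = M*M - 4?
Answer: -88921758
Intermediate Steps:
j(t, P) = P*(P + t) (j(t, P) = (P + t)*P = P*(P + t))
f(M) = -4 + M² (f(M) = M² - 4 = -4 + M²)
u(n) = n*(-4 + (25 + 5*n)²) (u(n) = (-4 + (5*(5 + n))²)*n = (-4 + (25 + 5*n)²)*n = n*(-4 + (25 + 5*n)²))
(7415 - 5897) + u(N) = (7415 - 5897) - 156*(-4 + 25*(5 - 156)²) = 1518 - 156*(-4 + 25*(-151)²) = 1518 - 156*(-4 + 25*22801) = 1518 - 156*(-4 + 570025) = 1518 - 156*570021 = 1518 - 88923276 = -88921758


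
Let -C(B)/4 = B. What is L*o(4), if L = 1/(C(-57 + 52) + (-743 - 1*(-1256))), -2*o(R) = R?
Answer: -2/533 ≈ -0.0037523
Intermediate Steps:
o(R) = -R/2
C(B) = -4*B
L = 1/533 (L = 1/(-4*(-57 + 52) + (-743 - 1*(-1256))) = 1/(-4*(-5) + (-743 + 1256)) = 1/(20 + 513) = 1/533 ≈ 0.0018762)
L*o(4) = (-½*4)/533 = (1/533)*(-2) = -2/533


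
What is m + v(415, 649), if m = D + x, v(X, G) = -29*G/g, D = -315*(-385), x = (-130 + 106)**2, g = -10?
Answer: 1237331/10 ≈ 1.2373e+5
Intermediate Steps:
x = 576 (x = (-24)**2 = 576)
D = 121275
v(X, G) = 29*G/10 (v(X, G) = -29*G/(-10) = -29*G*(-1)/10 = -(-29)*G/10 = 29*G/10)
m = 121851 (m = 121275 + 576 = 121851)
m + v(415, 649) = 121851 + (29/10)*649 = 121851 + 18821/10 = 1237331/10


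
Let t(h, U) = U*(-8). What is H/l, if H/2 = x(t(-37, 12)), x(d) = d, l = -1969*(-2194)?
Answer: -96/2159993 ≈ -4.4445e-5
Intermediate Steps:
t(h, U) = -8*U
l = 4319986
H = -192 (H = 2*(-8*12) = 2*(-96) = -192)
H/l = -192/4319986 = -192*1/4319986 = -96/2159993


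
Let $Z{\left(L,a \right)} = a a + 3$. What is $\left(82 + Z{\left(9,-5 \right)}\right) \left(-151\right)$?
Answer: $-16610$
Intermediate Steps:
$Z{\left(L,a \right)} = 3 + a^{2}$ ($Z{\left(L,a \right)} = a^{2} + 3 = 3 + a^{2}$)
$\left(82 + Z{\left(9,-5 \right)}\right) \left(-151\right) = \left(82 + \left(3 + \left(-5\right)^{2}\right)\right) \left(-151\right) = \left(82 + \left(3 + 25\right)\right) \left(-151\right) = \left(82 + 28\right) \left(-151\right) = 110 \left(-151\right) = -16610$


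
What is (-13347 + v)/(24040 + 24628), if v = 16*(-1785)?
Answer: -41907/48668 ≈ -0.86108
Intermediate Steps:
v = -28560
(-13347 + v)/(24040 + 24628) = (-13347 - 28560)/(24040 + 24628) = -41907/48668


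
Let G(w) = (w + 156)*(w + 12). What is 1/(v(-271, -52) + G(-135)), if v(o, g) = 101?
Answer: -1/2482 ≈ -0.00040290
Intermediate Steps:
G(w) = (12 + w)*(156 + w) (G(w) = (156 + w)*(12 + w) = (12 + w)*(156 + w))
1/(v(-271, -52) + G(-135)) = 1/(101 + (1872 + (-135)² + 168*(-135))) = 1/(101 + (1872 + 18225 - 22680)) = 1/(101 - 2583) = 1/(-2482) = -1/2482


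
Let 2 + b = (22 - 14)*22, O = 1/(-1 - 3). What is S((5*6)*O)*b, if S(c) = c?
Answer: -1305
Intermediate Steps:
O = -1/4 (O = 1/(-4) = -1/4 ≈ -0.25000)
b = 174 (b = -2 + (22 - 14)*22 = -2 + 8*22 = -2 + 176 = 174)
S((5*6)*O)*b = ((5*6)*(-1/4))*174 = (30*(-1/4))*174 = -15/2*174 = -1305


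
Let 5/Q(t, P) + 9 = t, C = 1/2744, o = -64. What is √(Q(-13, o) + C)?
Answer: 3*I*√117194/2156 ≈ 0.47635*I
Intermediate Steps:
C = 1/2744 ≈ 0.00036443
Q(t, P) = 5/(-9 + t)
√(Q(-13, o) + C) = √(5/(-9 - 13) + 1/2744) = √(5/(-22) + 1/2744) = √(5*(-1/22) + 1/2744) = √(-5/22 + 1/2744) = √(-6849/30184) = 3*I*√117194/2156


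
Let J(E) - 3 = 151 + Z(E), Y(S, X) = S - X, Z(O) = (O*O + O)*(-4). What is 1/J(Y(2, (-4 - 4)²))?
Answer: -1/14974 ≈ -6.6782e-5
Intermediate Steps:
Z(O) = -4*O - 4*O² (Z(O) = (O² + O)*(-4) = (O + O²)*(-4) = -4*O - 4*O²)
J(E) = 154 - 4*E*(1 + E) (J(E) = 3 + (151 - 4*E*(1 + E)) = 154 - 4*E*(1 + E))
1/J(Y(2, (-4 - 4)²)) = 1/(154 - 4*(2 - (-4 - 4)²)*(1 + (2 - (-4 - 4)²))) = 1/(154 - 4*(2 - 1*(-8)²)*(1 + (2 - 1*(-8)²))) = 1/(154 - 4*(2 - 1*64)*(1 + (2 - 1*64))) = 1/(154 - 4*(2 - 64)*(1 + (2 - 64))) = 1/(154 - 4*(-62)*(1 - 62)) = 1/(154 - 4*(-62)*(-61)) = 1/(154 - 15128) = 1/(-14974) = -1/14974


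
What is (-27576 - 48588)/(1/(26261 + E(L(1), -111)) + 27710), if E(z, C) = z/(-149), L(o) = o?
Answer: -298021201632/108426126629 ≈ -2.7486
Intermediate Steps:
E(z, C) = -z/149 (E(z, C) = z*(-1/149) = -z/149)
(-27576 - 48588)/(1/(26261 + E(L(1), -111)) + 27710) = (-27576 - 48588)/(1/(26261 - 1/149*1) + 27710) = -76164/(1/(26261 - 1/149) + 27710) = -76164/(1/(3912888/149) + 27710) = -76164/(149/3912888 + 27710) = -76164/108426126629/3912888 = -76164*3912888/108426126629 = -298021201632/108426126629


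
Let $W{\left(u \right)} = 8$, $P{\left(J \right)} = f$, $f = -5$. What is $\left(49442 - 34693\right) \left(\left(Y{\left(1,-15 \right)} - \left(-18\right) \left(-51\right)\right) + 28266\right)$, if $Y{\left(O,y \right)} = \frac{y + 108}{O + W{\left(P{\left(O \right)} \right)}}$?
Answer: $\frac{1210524175}{3} \approx 4.0351 \cdot 10^{8}$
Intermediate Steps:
$P{\left(J \right)} = -5$
$Y{\left(O,y \right)} = \frac{108 + y}{8 + O}$ ($Y{\left(O,y \right)} = \frac{y + 108}{O + 8} = \frac{108 + y}{8 + O}$)
$\left(49442 - 34693\right) \left(\left(Y{\left(1,-15 \right)} - \left(-18\right) \left(-51\right)\right) + 28266\right) = \left(49442 - 34693\right) \left(\left(\frac{108 - 15}{8 + 1} - \left(-18\right) \left(-51\right)\right) + 28266\right) = 14749 \left(\left(\frac{1}{9} \cdot 93 - 918\right) + 28266\right) = 14749 \left(\left(\frac{31}{3} - 918\right) + 28266\right) = 14749 \left(- \frac{2723}{3} + 28266\right) = 14749 \cdot \frac{82075}{3} = \frac{1210524175}{3}$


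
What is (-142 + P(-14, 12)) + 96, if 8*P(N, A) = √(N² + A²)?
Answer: -46 + √85/4 ≈ -43.695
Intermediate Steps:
P(N, A) = √(A² + N²)/8 (P(N, A) = √(N² + A²)/8 = √(A² + N²)/8)
(-142 + P(-14, 12)) + 96 = (-142 + √(12² + (-14)²)/8) + 96 = (-142 + √(144 + 196)/8) + 96 = (-142 + √340/8) + 96 = (-142 + (2*√85)/8) + 96 = (-142 + √85/4) + 96 = -46 + √85/4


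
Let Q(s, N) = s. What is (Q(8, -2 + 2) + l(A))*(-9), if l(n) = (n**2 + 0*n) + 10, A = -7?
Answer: -603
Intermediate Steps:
l(n) = 10 + n**2 (l(n) = (n**2 + 0) + 10 = n**2 + 10 = 10 + n**2)
(Q(8, -2 + 2) + l(A))*(-9) = (8 + (10 + (-7)**2))*(-9) = (8 + (10 + 49))*(-9) = (8 + 59)*(-9) = 67*(-9) = -603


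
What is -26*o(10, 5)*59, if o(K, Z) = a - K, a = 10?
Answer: 0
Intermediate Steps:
o(K, Z) = 10 - K
-26*o(10, 5)*59 = -26*(10 - 1*10)*59 = -26*(10 - 10)*59 = -26*0*59 = 0*59 = 0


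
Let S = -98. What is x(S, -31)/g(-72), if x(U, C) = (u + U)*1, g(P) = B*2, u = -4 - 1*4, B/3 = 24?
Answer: -53/72 ≈ -0.73611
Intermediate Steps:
B = 72 (B = 3*24 = 72)
u = -8 (u = -4 - 4 = -8)
g(P) = 144 (g(P) = 72*2 = 144)
x(U, C) = -8 + U (x(U, C) = (-8 + U)*1 = -8 + U)
x(S, -31)/g(-72) = (-8 - 98)/144 = -106*1/144 = -53/72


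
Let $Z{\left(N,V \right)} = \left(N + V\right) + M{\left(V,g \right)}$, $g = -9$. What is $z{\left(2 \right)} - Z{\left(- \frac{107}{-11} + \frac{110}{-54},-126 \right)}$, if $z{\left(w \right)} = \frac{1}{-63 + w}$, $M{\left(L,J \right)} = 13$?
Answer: $\frac{1907600}{18117} \approx 105.29$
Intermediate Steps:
$Z{\left(N,V \right)} = 13 + N + V$ ($Z{\left(N,V \right)} = \left(N + V\right) + 13 = 13 + N + V$)
$z{\left(2 \right)} - Z{\left(- \frac{107}{-11} + \frac{110}{-54},-126 \right)} = \frac{1}{-63 + 2} - \left(13 + \left(- \frac{107}{-11} + \frac{110}{-54}\right) - 126\right) = \frac{1}{-61} - \left(13 + \left(\left(-107\right) \left(- \frac{1}{11}\right) + 110 \left(- \frac{1}{54}\right)\right) - 126\right) = - \frac{1}{61} - \left(13 + \left(\frac{107}{11} - \frac{55}{27}\right) - 126\right) = - \frac{1}{61} - \left(13 + \frac{2284}{297} - 126\right) = - \frac{1}{61} - - \frac{31277}{297} = - \frac{1}{61} + \frac{31277}{297} = \frac{1907600}{18117}$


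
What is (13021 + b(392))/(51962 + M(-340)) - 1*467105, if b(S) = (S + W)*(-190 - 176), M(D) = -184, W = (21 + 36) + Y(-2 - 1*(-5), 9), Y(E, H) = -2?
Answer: -24185913271/51778 ≈ -4.6711e+5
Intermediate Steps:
W = 55 (W = (21 + 36) - 2 = 57 - 2 = 55)
b(S) = -20130 - 366*S (b(S) = (S + 55)*(-190 - 176) = (55 + S)*(-366) = -20130 - 366*S)
(13021 + b(392))/(51962 + M(-340)) - 1*467105 = (13021 + (-20130 - 366*392))/(51962 - 184) - 1*467105 = (13021 + (-20130 - 143472))/51778 - 467105 = (13021 - 163602)*(1/51778) - 467105 = -150581*1/51778 - 467105 = -150581/51778 - 467105 = -24185913271/51778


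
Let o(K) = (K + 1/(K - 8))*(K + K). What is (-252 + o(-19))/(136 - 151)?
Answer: -12728/405 ≈ -31.427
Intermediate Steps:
o(K) = 2*K*(K + 1/(-8 + K)) (o(K) = (K + 1/(-8 + K))*(2*K) = 2*K*(K + 1/(-8 + K)))
(-252 + o(-19))/(136 - 151) = (-252 + 2*(-19)*(1 + (-19)**2 - 8*(-19))/(-8 - 19))/(136 - 151) = (-252 + 2*(-19)*(1 + 361 + 152)/(-27))/(-15) = (-252 + 2*(-19)*(-1/27)*514)*(-1/15) = (-252 + 19532/27)*(-1/15) = (12728/27)*(-1/15) = -12728/405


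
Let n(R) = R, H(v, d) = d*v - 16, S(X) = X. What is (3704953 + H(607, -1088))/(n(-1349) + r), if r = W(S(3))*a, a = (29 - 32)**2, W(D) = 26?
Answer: -3044521/1115 ≈ -2730.5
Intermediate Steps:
H(v, d) = -16 + d*v
a = 9 (a = (-3)**2 = 9)
r = 234 (r = 26*9 = 234)
(3704953 + H(607, -1088))/(n(-1349) + r) = (3704953 + (-16 - 1088*607))/(-1349 + 234) = (3704953 + (-16 - 660416))/(-1115) = (3704953 - 660432)*(-1/1115) = 3044521*(-1/1115) = -3044521/1115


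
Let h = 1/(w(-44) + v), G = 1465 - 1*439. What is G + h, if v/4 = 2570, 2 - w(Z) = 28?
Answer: 10520605/10254 ≈ 1026.0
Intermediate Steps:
w(Z) = -26 (w(Z) = 2 - 1*28 = 2 - 28 = -26)
G = 1026 (G = 1465 - 439 = 1026)
v = 10280 (v = 4*2570 = 10280)
h = 1/10254 (h = 1/(-26 + 10280) = 1/10254 ≈ 9.7523e-5)
G + h = 1026 + 1/10254 = 10520605/10254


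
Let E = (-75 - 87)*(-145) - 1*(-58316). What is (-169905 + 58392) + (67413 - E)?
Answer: -125906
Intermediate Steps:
E = 81806 (E = -162*(-145) + 58316 = 23490 + 58316 = 81806)
(-169905 + 58392) + (67413 - E) = (-169905 + 58392) + (67413 - 1*81806) = -111513 + (67413 - 81806) = -111513 - 14393 = -125906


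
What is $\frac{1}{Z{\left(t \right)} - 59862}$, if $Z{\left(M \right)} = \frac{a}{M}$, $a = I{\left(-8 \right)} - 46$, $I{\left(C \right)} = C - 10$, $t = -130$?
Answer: $- \frac{65}{3890998} \approx -1.6705 \cdot 10^{-5}$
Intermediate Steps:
$I{\left(C \right)} = -10 + C$
$a = -64$ ($a = \left(-10 - 8\right) - 46 = -18 - 46 = -64$)
$Z{\left(M \right)} = - \frac{64}{M}$
$\frac{1}{Z{\left(t \right)} - 59862} = \frac{1}{- \frac{64}{-130} - 59862} = \frac{1}{\left(-64\right) \left(- \frac{1}{130}\right) - 59862} = \frac{1}{\frac{32}{65} - 59862} = \frac{1}{- \frac{3890998}{65}} = - \frac{65}{3890998}$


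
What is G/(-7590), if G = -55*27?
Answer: 9/46 ≈ 0.19565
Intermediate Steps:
G = -1485
G/(-7590) = -1485/(-7590) = -1485*(-1/7590) = 9/46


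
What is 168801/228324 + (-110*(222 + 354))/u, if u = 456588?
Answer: 52698571/87752524 ≈ 0.60054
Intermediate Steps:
168801/228324 + (-110*(222 + 354))/u = 168801/228324 - 110*(222 + 354)/456588 = 168801*(1/228324) - 110*576*(1/456588) = 56267/76108 - 63360*1/456588 = 56267/76108 - 160/1153 = 52698571/87752524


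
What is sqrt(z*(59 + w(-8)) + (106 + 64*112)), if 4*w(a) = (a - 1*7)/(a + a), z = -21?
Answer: 5*sqrt(15437)/8 ≈ 77.654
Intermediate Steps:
w(a) = (-7 + a)/(8*a) (w(a) = ((a - 1*7)/(a + a))/4 = ((a - 7)/((2*a)))/4 = ((-7 + a)*(1/(2*a)))/4 = ((-7 + a)/(2*a))/4 = (-7 + a)/(8*a))
sqrt(z*(59 + w(-8)) + (106 + 64*112)) = sqrt(-21*(59 + (1/8)*(-7 - 8)/(-8)) + (106 + 64*112)) = sqrt(-21*(59 + (1/8)*(-1/8)*(-15)) + (106 + 7168)) = sqrt(-21*(59 + 15/64) + 7274) = sqrt(-21*3791/64 + 7274) = sqrt(-79611/64 + 7274) = sqrt(385925/64) = 5*sqrt(15437)/8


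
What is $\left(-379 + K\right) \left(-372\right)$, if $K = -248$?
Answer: $233244$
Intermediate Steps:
$\left(-379 + K\right) \left(-372\right) = \left(-379 - 248\right) \left(-372\right) = \left(-627\right) \left(-372\right) = 233244$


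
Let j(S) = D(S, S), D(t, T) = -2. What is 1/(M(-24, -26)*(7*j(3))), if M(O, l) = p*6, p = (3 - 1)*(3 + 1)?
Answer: -1/672 ≈ -0.0014881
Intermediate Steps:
j(S) = -2
p = 8 (p = 2*4 = 8)
M(O, l) = 48 (M(O, l) = 8*6 = 48)
1/(M(-24, -26)*(7*j(3))) = 1/(48*(7*(-2))) = 1/(48*(-14)) = 1/(-672) = -1/672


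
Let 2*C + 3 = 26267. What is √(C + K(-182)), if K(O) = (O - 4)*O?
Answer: 2*√11746 ≈ 216.76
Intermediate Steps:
C = 13132 (C = -3/2 + (½)*26267 = -3/2 + 26267/2 = 13132)
K(O) = O*(-4 + O) (K(O) = (-4 + O)*O = O*(-4 + O))
√(C + K(-182)) = √(13132 - 182*(-4 - 182)) = √(13132 - 182*(-186)) = √(13132 + 33852) = √46984 = 2*√11746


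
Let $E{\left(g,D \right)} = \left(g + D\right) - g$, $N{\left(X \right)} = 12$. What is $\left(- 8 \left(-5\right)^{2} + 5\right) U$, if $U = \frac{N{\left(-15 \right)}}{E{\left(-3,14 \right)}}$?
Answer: $- \frac{1170}{7} \approx -167.14$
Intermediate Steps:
$E{\left(g,D \right)} = D$ ($E{\left(g,D \right)} = \left(D + g\right) - g = D$)
$U = \frac{6}{7}$ ($U = \frac{12}{14} = 12 \cdot \frac{1}{14} = \frac{6}{7} \approx 0.85714$)
$\left(- 8 \left(-5\right)^{2} + 5\right) U = \left(- 8 \left(-5\right)^{2} + 5\right) \frac{6}{7} = \left(\left(-8\right) 25 + 5\right) \frac{6}{7} = \left(-200 + 5\right) \frac{6}{7} = \left(-195\right) \frac{6}{7} = - \frac{1170}{7}$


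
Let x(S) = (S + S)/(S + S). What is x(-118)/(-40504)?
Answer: -1/40504 ≈ -2.4689e-5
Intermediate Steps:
x(S) = 1 (x(S) = (2*S)/((2*S)) = (2*S)*(1/(2*S)) = 1)
x(-118)/(-40504) = 1/(-40504) = 1*(-1/40504) = -1/40504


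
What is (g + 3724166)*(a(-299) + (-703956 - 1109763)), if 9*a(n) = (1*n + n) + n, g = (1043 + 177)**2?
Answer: -9454649512032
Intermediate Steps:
g = 1488400 (g = 1220**2 = 1488400)
a(n) = n/3 (a(n) = ((1*n + n) + n)/9 = ((n + n) + n)/9 = (2*n + n)/9 = (3*n)/9 = n/3)
(g + 3724166)*(a(-299) + (-703956 - 1109763)) = (1488400 + 3724166)*((1/3)*(-299) + (-703956 - 1109763)) = 5212566*(-299/3 - 1813719) = 5212566*(-5441456/3) = -9454649512032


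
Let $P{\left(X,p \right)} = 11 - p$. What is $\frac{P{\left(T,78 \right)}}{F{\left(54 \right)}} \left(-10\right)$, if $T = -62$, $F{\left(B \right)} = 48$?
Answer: $\frac{335}{24} \approx 13.958$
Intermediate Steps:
$\frac{P{\left(T,78 \right)}}{F{\left(54 \right)}} \left(-10\right) = \frac{11 - 78}{48} \left(-10\right) = \left(11 - 78\right) \frac{1}{48} \left(-10\right) = \left(-67\right) \frac{1}{48} \left(-10\right) = \left(- \frac{67}{48}\right) \left(-10\right) = \frac{335}{24}$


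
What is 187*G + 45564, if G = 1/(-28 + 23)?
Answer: 227633/5 ≈ 45527.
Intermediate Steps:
G = -⅕ (G = 1/(-5) = -⅕ ≈ -0.20000)
187*G + 45564 = 187*(-⅕) + 45564 = -187/5 + 45564 = 227633/5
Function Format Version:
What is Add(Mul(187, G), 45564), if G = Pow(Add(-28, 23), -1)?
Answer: Rational(227633, 5) ≈ 45527.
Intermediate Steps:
G = Rational(-1, 5) (G = Pow(-5, -1) = Rational(-1, 5) ≈ -0.20000)
Add(Mul(187, G), 45564) = Add(Mul(187, Rational(-1, 5)), 45564) = Add(Rational(-187, 5), 45564) = Rational(227633, 5)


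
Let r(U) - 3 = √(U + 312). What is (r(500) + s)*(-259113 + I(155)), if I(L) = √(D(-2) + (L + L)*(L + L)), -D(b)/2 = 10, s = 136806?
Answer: -(136809 + 2*√203)*(259113 - 4*√6005) ≈ -3.5414e+10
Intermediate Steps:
r(U) = 3 + √(312 + U) (r(U) = 3 + √(U + 312) = 3 + √(312 + U))
D(b) = -20 (D(b) = -2*10 = -20)
I(L) = √(-20 + 4*L²) (I(L) = √(-20 + (L + L)*(L + L)) = √(-20 + (2*L)*(2*L)) = √(-20 + 4*L²))
(r(500) + s)*(-259113 + I(155)) = ((3 + √(312 + 500)) + 136806)*(-259113 + 2*√(-5 + 155²)) = ((3 + √812) + 136806)*(-259113 + 2*√(-5 + 24025)) = ((3 + 2*√203) + 136806)*(-259113 + 2*√24020) = (136809 + 2*√203)*(-259113 + 2*(2*√6005)) = (136809 + 2*√203)*(-259113 + 4*√6005) = (-259113 + 4*√6005)*(136809 + 2*√203)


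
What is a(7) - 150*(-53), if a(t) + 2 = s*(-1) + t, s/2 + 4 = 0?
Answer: 7963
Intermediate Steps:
s = -8 (s = -8 + 2*0 = -8 + 0 = -8)
a(t) = 6 + t (a(t) = -2 + (-8*(-1) + t) = -2 + (8 + t) = 6 + t)
a(7) - 150*(-53) = (6 + 7) - 150*(-53) = 13 + 7950 = 7963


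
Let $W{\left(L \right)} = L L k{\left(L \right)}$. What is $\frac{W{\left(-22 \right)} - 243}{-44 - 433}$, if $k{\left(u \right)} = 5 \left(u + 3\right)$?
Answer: $\frac{46223}{477} \approx 96.904$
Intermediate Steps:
$k{\left(u \right)} = 15 + 5 u$ ($k{\left(u \right)} = 5 \left(3 + u\right) = 15 + 5 u$)
$W{\left(L \right)} = L^{2} \left(15 + 5 L\right)$ ($W{\left(L \right)} = L L \left(15 + 5 L\right) = L^{2} \left(15 + 5 L\right)$)
$\frac{W{\left(-22 \right)} - 243}{-44 - 433} = \frac{5 \left(-22\right)^{2} \left(3 - 22\right) - 243}{-44 - 433} = \frac{5 \cdot 484 \left(-19\right) - 243}{-477} = \left(-45980 - 243\right) \left(- \frac{1}{477}\right) = \left(-46223\right) \left(- \frac{1}{477}\right) = \frac{46223}{477}$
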